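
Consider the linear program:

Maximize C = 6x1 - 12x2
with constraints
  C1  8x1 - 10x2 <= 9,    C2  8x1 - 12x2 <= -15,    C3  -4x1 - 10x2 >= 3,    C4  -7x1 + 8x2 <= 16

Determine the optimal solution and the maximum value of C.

Corner points and C = 6x1 - 12x2:
  (-93/64, 9/32) → C = -387/32
  (-18/5, -23/20) → C = -39/5
  (-92/51, 43/102) → C = -270/17

x1 = -18/5, x2 = -23/20, maximum C = -39/5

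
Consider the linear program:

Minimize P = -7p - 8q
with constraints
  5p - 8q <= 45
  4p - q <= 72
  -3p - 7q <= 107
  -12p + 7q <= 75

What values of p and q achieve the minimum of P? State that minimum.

Corner points and P = -7p - 8q:
  (59/3, 20/3) → P = -191
  (-541/59, -670/59) → P = 9147/59
  (579/16, 291/4) → P = -13365/16
  (-182/15, -353/35) → P = 3478/21

The optimum lies where 4p - q = 72 and -12p + 7q = 75.
Solving simultaneously gives p = 579/16, q = 291/4.

p = 579/16, q = 291/4, minimum P = -13365/16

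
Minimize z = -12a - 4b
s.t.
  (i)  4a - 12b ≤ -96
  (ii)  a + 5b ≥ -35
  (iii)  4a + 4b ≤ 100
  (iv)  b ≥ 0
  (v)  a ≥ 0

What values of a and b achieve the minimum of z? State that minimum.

a = 51/4, b = 49/4, minimum z = -202

Extreme points and z = -12a - 4b:
  (51/4, 49/4) → z = -202
  (0, 8) → z = -32
  (0, 25) → z = -100

At the optimal vertex, 4a - 12b = -96 and 4a + 4b = 100.
Solving simultaneously gives a = 51/4, b = 49/4.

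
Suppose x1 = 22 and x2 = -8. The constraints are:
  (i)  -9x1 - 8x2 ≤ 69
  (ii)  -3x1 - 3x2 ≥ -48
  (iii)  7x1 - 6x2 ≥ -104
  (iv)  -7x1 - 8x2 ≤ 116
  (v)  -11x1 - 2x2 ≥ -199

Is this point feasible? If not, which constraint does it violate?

not feasible — violates (v)

Constraint (v): -11x1 - 2x2 = -226, which is not ≥ -199. All other constraints are satisfied.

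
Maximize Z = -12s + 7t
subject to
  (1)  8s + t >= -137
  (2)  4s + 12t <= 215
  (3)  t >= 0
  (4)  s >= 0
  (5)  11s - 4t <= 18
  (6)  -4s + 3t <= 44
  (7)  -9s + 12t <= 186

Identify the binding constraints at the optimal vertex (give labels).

Vertices and Z = -12s + 7t:
  (269/37, 2293/148) → Z = 3139/148
  (29/13, 893/52) → Z = 4859/52
  (0, 0) → Z = 0
  (18/11, 0) → Z = -216/11
  (0, 44/3) → Z = 308/3
  (10/7, 116/7) → Z = 692/7

The maximum is at (0, 44/3). Substituting into each constraint, equality holds for (4) and (6); the remaining constraints have slack.

(4) and (6)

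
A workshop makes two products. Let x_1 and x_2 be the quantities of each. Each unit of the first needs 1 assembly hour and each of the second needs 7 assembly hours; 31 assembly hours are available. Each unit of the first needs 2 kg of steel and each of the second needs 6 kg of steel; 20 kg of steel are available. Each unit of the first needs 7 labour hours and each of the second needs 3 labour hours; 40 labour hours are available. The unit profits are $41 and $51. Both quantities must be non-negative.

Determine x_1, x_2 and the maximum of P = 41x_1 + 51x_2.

The optimum lies where 2x_1 + 6x_2 = 20 and 7x_1 + 3x_2 = 40.
Solving simultaneously gives x_1 = 5, x_2 = 5/3.

x_1 = 5, x_2 = 5/3, maximum P = 290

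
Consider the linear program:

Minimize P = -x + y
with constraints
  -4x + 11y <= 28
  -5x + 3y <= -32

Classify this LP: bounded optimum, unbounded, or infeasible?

From the feasible point (436/43, 268/43), moving in the direction (-3, -5) keeps every constraint satisfied while P decreases without bound.

unbounded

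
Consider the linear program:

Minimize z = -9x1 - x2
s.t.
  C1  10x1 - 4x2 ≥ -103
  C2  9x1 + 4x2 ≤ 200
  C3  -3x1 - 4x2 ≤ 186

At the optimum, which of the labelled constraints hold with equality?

Feasible corners and z = -9x1 - x2:
  (97/19, 2927/76) → z = -6419/76
  (-289/13, -1551/52) → z = 11955/52
  (193/3, -379/4) → z = -1937/4

The minimum is at (193/3, -379/4). Substituting into each constraint, equality holds for C2 and C3; the remaining constraints have slack.

C2 and C3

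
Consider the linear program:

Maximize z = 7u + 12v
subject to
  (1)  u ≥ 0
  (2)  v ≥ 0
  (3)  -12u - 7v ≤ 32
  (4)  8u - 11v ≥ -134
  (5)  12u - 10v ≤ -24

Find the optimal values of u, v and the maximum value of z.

Vertices and z = 7u + 12v:
  (0, 134/11) → z = 1608/11
  (0, 12/5) → z = 144/5
  (269/13, 354/13) → z = 6131/13

u = 269/13, v = 354/13, maximum z = 6131/13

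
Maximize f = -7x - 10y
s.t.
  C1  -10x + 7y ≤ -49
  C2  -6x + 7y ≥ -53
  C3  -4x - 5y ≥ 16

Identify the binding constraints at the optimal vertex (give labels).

C1 and C2

Feasible corners and f = -7x - 10y:
  (-1, -59/7) → f = 639/7
  (133/78, -178/39) → f = 2629/78
  (153/58, -154/29) → f = 2009/58

The maximum is at (-1, -59/7). Substituting into each constraint, equality holds for C1 and C2; the remaining constraints have slack.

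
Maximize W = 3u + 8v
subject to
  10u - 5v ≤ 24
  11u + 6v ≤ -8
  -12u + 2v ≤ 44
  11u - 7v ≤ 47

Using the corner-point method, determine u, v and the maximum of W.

Extreme points and W = 3u + 8v:
  (104/115, -344/115) → W = -488/23
  (-67/15, -206/15) → W = -1849/15
  (-140/47, 194/47) → W = 1132/47
  (-201/31, -524/31) → W = -4795/31

The binding constraints are 11u + 6v = -8 and -12u + 2v = 44.
Solving simultaneously gives u = -140/47, v = 194/47.

u = -140/47, v = 194/47, maximum W = 1132/47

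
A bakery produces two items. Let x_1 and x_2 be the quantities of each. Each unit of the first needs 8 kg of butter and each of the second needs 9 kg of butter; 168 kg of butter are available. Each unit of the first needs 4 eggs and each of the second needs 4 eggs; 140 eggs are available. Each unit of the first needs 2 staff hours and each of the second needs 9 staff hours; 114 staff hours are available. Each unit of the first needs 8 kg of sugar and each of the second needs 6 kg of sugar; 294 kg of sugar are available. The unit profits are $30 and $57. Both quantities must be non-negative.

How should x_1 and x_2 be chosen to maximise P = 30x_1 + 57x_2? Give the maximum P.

x_1 = 9, x_2 = 32/3, maximum P = 878

The binding constraints are 8x_1 + 9x_2 = 168 and 2x_1 + 9x_2 = 114.
Solving simultaneously gives x_1 = 9, x_2 = 32/3.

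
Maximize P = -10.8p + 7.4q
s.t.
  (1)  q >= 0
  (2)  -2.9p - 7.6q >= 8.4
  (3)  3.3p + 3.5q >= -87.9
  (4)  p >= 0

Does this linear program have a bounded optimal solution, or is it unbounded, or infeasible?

infeasible

The boundaries q = 0 and -2.9p - 7.6q = 8.4 meet at (-84/29, 0), but that point violates p ≥ 0. Every candidate vertex is excluded by some other constraint, so the feasible region is empty.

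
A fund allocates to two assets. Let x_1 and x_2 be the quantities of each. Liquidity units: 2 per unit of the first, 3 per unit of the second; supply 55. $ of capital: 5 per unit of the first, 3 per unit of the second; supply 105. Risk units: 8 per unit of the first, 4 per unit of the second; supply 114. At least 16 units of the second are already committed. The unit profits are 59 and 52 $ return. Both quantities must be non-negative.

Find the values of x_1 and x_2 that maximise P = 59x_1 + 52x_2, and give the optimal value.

x_1 = 7/2, x_2 = 16, maximum P = 2077/2

Corner points and P = 59x_1 + 52x_2:
  (0, 55/3) → P = 2860/3
  (0, 16) → P = 832
  (7/2, 16) → P = 2077/2

At the optimal vertex, 2x_1 + 3x_2 = 55 and x_2 = 16.
Solving simultaneously gives x_1 = 7/2, x_2 = 16.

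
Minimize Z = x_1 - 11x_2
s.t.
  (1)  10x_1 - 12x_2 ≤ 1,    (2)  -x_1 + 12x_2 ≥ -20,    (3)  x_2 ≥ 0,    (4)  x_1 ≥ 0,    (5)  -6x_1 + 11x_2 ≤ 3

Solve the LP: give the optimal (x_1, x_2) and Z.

Extreme points and Z = x_1 - 11x_2:
  (1/10, 0) → Z = 1/10
  (47/38, 18/19) → Z = -349/38
  (0, 0) → Z = 0
  (0, 3/11) → Z = -3

x_1 = 47/38, x_2 = 18/19, minimum Z = -349/38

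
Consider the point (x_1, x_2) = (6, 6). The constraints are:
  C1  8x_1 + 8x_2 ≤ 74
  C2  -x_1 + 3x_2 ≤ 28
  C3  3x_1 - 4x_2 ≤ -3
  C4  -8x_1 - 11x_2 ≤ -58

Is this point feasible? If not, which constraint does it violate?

not feasible — violates C1

Constraint C1: 8x_1 + 8x_2 = 96, which is not ≤ 74. All other constraints are satisfied.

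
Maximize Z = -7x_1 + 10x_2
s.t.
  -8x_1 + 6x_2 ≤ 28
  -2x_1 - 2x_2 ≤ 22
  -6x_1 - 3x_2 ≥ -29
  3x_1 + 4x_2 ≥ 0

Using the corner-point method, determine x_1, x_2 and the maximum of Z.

Corner points and Z = -7x_1 + 10x_2:
  (3/2, 20/3) → Z = 337/6
  (-56/25, 42/25) → Z = 812/25
  (116/15, -29/5) → Z = -1682/15

At the optimal vertex, -8x_1 + 6x_2 = 28 and -6x_1 - 3x_2 = -29.
Solving simultaneously gives x_1 = 3/2, x_2 = 20/3.

x_1 = 3/2, x_2 = 20/3, maximum Z = 337/6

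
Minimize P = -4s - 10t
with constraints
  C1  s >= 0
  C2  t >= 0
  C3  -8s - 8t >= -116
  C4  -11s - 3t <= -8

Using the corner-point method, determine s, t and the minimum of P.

s = 0, t = 29/2, minimum P = -145

Feasible corners and P = -4s - 10t:
  (0, 29/2) → P = -145
  (0, 8/3) → P = -80/3
  (29/2, 0) → P = -58
  (8/11, 0) → P = -32/11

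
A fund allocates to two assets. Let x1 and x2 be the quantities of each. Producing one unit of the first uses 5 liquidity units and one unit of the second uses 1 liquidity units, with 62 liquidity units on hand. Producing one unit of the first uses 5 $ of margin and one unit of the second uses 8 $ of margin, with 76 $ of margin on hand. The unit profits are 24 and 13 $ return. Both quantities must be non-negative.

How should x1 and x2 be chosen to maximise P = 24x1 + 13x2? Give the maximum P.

x1 = 12, x2 = 2, maximum P = 314

Corner points and P = 24x1 + 13x2:
  (0, 0) → P = 0
  (0, 19/2) → P = 247/2
  (62/5, 0) → P = 1488/5
  (12, 2) → P = 314

The optimum lies where 5x1 + x2 = 62 and 5x1 + 8x2 = 76.
Solving simultaneously gives x1 = 12, x2 = 2.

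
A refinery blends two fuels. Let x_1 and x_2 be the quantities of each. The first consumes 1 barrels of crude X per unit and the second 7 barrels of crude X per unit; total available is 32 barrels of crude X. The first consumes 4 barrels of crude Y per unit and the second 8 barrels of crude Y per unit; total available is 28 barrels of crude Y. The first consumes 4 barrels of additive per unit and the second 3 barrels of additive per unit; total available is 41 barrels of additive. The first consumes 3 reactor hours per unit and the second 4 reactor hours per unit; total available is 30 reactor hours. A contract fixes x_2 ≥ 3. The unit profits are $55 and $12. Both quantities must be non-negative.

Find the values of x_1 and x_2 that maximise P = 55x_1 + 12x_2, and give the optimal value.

x_1 = 1, x_2 = 3, maximum P = 91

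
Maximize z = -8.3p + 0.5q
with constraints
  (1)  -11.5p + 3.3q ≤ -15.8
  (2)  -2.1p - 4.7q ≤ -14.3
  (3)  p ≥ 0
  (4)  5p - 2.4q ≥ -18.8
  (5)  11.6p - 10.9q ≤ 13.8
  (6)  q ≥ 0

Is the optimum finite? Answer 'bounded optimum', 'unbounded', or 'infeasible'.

bounded optimum

Feasible corners and z = -8.3p + 0.5q:
  (12145/6098, 13127/6098) → z = -47120/3049
  (1666/185, 984/37) → z = -56839/925
  (22073/7741, 13690/7741) → z = -1763609/77410
The feasible region has finitely many vertices and no improving ray; the maximum is -47120/3049 at (12145/6098, 13127/6098).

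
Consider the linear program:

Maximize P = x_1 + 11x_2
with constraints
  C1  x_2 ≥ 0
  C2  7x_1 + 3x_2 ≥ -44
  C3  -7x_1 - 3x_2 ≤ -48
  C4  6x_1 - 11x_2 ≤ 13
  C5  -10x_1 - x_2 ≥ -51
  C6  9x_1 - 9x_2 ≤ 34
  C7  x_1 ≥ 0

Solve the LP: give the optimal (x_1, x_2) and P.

Feasible corners and P = x_1 + 11x_2:
  (105/23, 123/23) → P = 1458/23
  (0, 16) → P = 176
  (0, 51) → P = 561

At the optimal vertex, -10x_1 - x_2 = -51 and x_1 = 0.
Solving simultaneously gives x_1 = 0, x_2 = 51.

x_1 = 0, x_2 = 51, maximum P = 561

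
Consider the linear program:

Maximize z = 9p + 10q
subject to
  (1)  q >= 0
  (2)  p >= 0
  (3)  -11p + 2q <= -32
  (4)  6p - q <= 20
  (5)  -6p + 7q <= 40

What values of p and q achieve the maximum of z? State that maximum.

p = 5, q = 10, maximum z = 145

The binding constraints are 6p - q = 20 and -6p + 7q = 40.
Solving simultaneously gives p = 5, q = 10.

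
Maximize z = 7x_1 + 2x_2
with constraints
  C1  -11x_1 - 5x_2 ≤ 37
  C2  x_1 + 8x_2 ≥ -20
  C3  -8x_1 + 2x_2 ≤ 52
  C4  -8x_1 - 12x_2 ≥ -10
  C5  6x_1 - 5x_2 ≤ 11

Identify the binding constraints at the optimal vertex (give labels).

Vertices and z = 7x_1 + 2x_2:
  (-196/83, -183/83) → z = -1738/83
  (-247/46, 203/46) → z = -1323/46
  (-12/53, -131/53) → z = -346/53
  (13/8, -1/4) → z = 87/8

The maximum is at (13/8, -1/4). Substituting into each constraint, equality holds for C4 and C5; the remaining constraints have slack.

C4 and C5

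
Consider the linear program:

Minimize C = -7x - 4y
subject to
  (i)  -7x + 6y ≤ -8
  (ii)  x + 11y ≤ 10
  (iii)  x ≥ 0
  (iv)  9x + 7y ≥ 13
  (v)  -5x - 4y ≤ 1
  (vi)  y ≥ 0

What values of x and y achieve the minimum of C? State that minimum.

Corner points and C = -7x - 4y:
  (148/83, 62/83) → C = -1284/83
  (134/103, 19/103) → C = -1014/103
  (10, 0) → C = -70
  (13/9, 0) → C = -91/9

At the optimal vertex, x + 11y = 10 and y = 0.
Solving simultaneously gives x = 10, y = 0.

x = 10, y = 0, minimum C = -70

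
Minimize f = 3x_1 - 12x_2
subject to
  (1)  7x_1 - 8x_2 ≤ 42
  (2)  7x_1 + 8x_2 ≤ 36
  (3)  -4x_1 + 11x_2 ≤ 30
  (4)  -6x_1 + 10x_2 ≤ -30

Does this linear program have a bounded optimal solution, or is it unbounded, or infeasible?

bounded optimum

Feasible corners and f = 3x_1 - 12x_2:
  (39/7, -3/8) → f = 297/14
  (300/59, 3/59) → f = 864/59
The feasible region has finitely many vertices and no improving ray; the minimum is 864/59 at (300/59, 3/59).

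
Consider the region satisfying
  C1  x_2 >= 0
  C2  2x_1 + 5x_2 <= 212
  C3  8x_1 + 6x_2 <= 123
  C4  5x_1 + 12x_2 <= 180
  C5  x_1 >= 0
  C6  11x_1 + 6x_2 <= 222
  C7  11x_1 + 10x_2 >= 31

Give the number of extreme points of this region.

5

The feasible vertices (each the meet of two boundaries and inside every other half-plane) are:
  (123/8, 0)
  (31/11, 0)
  (6, 25/2)
  (0, 15)
  (0, 31/10)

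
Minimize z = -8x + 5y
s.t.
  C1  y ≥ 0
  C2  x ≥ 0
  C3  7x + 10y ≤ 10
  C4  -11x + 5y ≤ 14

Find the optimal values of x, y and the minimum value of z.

At the optimal vertex, y = 0 and 7x + 10y = 10.
Solving simultaneously gives x = 10/7, y = 0.

x = 10/7, y = 0, minimum z = -80/7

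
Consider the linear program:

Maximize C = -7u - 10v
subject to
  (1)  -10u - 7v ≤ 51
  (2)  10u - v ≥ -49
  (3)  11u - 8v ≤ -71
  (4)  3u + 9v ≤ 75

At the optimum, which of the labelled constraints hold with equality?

Feasible corners and C = -7u - 10v:
  (-107/23, 57/23) → C = 179/23
  (-122/31, 299/31) → C = -2136/31
  (-13/41, 346/41) → C = -3369/41

The maximum is at (-107/23, 57/23). Substituting into each constraint, equality holds for (2) and (3); the remaining constraints have slack.

(2) and (3)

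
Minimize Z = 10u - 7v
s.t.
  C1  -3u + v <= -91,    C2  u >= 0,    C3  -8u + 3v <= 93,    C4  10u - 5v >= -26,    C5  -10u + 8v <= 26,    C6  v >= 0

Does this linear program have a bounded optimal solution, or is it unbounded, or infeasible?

bounded optimum

Corner points and Z = 10u - 7v:
  (377/7, 494/7) → Z = 312/7
  (91/3, 0) → Z = 910/3
The feasible region has finitely many vertices and no improving ray; the minimum is 312/7 at (377/7, 494/7).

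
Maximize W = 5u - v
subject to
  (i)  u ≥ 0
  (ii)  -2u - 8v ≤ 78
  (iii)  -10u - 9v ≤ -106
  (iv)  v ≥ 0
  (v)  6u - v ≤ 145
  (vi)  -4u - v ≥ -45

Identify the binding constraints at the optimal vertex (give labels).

Vertices and W = 5u - v:
  (0, 106/9) → W = -106/9
  (0, 45) → W = -45
  (53/5, 0) → W = 53
  (45/4, 0) → W = 225/4

The maximum is at (45/4, 0). Substituting into each constraint, equality holds for (iv) and (vi); the remaining constraints have slack.

(iv) and (vi)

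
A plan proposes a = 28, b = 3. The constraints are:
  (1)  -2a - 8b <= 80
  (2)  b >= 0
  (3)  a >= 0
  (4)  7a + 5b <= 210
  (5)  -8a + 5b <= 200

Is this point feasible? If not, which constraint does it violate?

Constraint (4): 7a + 5b = 211, which is not ≤ 210. All other constraints are satisfied.

not feasible — violates (4)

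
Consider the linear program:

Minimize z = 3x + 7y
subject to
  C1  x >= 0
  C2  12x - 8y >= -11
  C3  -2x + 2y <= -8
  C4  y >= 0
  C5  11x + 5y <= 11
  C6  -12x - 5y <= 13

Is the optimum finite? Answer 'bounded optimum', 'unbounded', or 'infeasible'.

infeasible

The boundaries x = 0 and 12x - 8y = -11 meet at (0, 11/8), but that point violates -2x + 2y ≤ -8. Every candidate vertex is excluded by some other constraint, so the feasible region is empty.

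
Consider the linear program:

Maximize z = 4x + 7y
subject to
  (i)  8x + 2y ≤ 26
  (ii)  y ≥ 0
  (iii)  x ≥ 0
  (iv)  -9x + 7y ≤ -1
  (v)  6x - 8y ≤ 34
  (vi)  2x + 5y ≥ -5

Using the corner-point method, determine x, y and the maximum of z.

x = 92/37, y = 113/37, maximum z = 1159/37

Corner points and z = 4x + 7y:
  (13/4, 0) → z = 13
  (92/37, 113/37) → z = 1159/37
  (1/9, 0) → z = 4/9

The optimum lies where 8x + 2y = 26 and -9x + 7y = -1.
Solving simultaneously gives x = 92/37, y = 113/37.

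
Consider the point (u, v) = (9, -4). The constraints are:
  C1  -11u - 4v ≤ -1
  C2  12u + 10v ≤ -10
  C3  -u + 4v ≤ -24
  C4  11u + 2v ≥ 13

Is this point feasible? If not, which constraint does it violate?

Constraint C2: 12u + 10v = 68, which is not ≤ -10. All other constraints are satisfied.

not feasible — violates C2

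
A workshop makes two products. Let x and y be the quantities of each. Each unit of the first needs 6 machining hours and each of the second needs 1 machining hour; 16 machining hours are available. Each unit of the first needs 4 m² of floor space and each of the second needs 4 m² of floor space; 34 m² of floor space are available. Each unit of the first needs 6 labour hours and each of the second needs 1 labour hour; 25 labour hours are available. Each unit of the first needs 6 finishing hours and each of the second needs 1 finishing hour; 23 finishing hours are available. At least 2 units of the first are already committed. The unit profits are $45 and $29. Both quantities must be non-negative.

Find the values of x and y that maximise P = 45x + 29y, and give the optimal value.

x = 2, y = 4, maximum P = 206

Extreme points and P = 45x + 29y:
  (8/3, 0) → P = 120
  (2, 0) → P = 90
  (2, 4) → P = 206

The binding constraints are 6x + y = 16 and x = 2.
Solving simultaneously gives x = 2, y = 4.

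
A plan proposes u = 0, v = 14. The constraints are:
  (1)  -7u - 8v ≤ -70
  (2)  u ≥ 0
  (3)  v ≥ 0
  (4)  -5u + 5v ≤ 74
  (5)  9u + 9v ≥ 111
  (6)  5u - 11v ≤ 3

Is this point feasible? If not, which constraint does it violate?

(1): -112 ≤ -70 ✓
(2): 0 ≥ 0 ✓
(3): 14 ≥ 0 ✓
(4): 70 ≤ 74 ✓
(5): 126 ≥ 111 ✓
(6): -154 ≤ 3 ✓

feasible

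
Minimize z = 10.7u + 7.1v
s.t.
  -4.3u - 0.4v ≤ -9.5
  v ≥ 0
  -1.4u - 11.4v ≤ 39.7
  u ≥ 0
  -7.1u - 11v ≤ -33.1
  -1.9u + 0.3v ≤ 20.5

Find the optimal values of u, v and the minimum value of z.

The feasible region is unbounded (it extends along (1, 0), (3, 19)), but z strictly increases along every unbounded feasible direction, so there is no improving ray and the minimum is attained at a vertex.

u = 39/19, v = 32/19, minimum z = 1289/38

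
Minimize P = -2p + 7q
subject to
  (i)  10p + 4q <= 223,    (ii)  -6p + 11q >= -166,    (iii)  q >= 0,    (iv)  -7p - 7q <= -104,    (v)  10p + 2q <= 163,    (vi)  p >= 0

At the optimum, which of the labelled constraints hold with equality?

Extreme points and P = -2p + 7q:
  (103/10, 30) → P = 947/5
  (0, 223/4) → P = 1561/4
  (104/7, 0) → P = -208/7
  (163/10, 0) → P = -163/5
  (0, 104/7) → P = 104

The minimum is at (163/10, 0). Substituting into each constraint, equality holds for (iii) and (v); the remaining constraints have slack.

(iii) and (v)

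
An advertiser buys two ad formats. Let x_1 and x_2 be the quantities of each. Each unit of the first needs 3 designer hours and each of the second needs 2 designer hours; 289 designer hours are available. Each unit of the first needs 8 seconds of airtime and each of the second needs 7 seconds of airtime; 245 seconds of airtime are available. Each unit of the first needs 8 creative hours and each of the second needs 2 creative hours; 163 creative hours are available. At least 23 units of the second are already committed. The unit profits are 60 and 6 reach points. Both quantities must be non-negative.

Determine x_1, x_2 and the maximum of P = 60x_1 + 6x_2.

x_1 = 21/2, x_2 = 23, maximum P = 768

Feasible corners and P = 60x_1 + 6x_2:
  (0, 35) → P = 210
  (0, 23) → P = 138
  (21/2, 23) → P = 768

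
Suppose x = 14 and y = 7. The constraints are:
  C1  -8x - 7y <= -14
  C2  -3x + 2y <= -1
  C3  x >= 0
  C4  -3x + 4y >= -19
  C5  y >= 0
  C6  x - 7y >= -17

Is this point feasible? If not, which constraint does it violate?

Constraint C6: x - 7y = -35, which is not ≥ -17. All other constraints are satisfied.

not feasible — violates C6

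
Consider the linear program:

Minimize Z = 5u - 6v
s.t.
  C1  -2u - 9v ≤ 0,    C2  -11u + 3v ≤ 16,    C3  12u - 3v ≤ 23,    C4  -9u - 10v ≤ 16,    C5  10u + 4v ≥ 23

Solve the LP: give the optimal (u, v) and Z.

Extreme points and Z = 5u - 6v:
  (39, 445/3) → Z = -695
  (5/74, 413/74) → Z = -2453/74
  (161/78, 23/39) → Z = 529/78

The optimum lies where -11u + 3v = 16 and 12u - 3v = 23.
Solving simultaneously gives u = 39, v = 445/3.

u = 39, v = 445/3, minimum Z = -695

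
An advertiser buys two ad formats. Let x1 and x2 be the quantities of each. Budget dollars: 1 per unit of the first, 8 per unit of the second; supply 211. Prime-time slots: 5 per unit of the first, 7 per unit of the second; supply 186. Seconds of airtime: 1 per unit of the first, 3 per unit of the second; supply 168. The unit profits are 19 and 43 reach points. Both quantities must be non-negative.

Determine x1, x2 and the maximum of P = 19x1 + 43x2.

Corner points and P = 19x1 + 43x2:
  (0, 0) → P = 0
  (0, 211/8) → P = 9073/8
  (186/5, 0) → P = 3534/5
  (1/3, 79/3) → P = 3416/3

x1 = 1/3, x2 = 79/3, maximum P = 3416/3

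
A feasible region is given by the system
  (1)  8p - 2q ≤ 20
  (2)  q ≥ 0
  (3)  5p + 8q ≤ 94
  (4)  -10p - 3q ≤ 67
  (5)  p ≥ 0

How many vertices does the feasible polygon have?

4

Of the 10 pairwise boundary intersections, those satisfying every inequality are:
  (5/2, 0)
  (174/37, 326/37)
  (0, 0)
  (0, 47/4)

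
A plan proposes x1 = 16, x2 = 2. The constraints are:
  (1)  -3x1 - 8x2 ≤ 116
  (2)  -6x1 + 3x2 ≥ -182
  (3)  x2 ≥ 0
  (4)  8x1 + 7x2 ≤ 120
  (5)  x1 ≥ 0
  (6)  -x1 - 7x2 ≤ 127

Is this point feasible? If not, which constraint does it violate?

Constraint (4): 8x1 + 7x2 = 142, which is not ≤ 120. All other constraints are satisfied.

not feasible — violates (4)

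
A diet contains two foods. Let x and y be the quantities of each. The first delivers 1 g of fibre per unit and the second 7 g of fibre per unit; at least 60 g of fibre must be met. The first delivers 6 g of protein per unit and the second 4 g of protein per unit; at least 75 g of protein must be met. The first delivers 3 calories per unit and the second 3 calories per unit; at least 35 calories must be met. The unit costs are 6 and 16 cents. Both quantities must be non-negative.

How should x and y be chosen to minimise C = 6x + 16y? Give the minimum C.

Extreme points and C = 6x + 16y:
  (0, 75/4) → C = 300
  (60, 0) → C = 360
  (15/2, 15/2) → C = 165
The feasible region is unbounded (it extends along (0, 1), (1, 0)), but C strictly increases along every unbounded feasible direction, so there is no improving ray and the minimum is attained at a vertex.

At the optimal vertex, x + 7y = 60 and 6x + 4y = 75.
Solving simultaneously gives x = 15/2, y = 15/2.

x = 15/2, y = 15/2, minimum C = 165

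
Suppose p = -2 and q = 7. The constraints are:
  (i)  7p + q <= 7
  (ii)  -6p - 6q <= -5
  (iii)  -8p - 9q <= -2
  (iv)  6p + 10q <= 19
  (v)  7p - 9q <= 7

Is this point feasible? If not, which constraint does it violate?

not feasible — violates (iv)

Constraint (iv): 6p + 10q = 58, which is not ≤ 19. All other constraints are satisfied.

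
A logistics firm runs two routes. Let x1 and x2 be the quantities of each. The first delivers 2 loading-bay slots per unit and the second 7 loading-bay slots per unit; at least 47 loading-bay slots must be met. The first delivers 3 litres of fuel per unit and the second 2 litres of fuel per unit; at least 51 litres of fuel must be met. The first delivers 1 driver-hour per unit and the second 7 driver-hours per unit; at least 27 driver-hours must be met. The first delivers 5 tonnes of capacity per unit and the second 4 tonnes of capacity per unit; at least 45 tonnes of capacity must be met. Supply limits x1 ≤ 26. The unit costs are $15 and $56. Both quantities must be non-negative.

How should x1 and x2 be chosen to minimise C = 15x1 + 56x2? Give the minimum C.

Corner points and C = 15x1 + 56x2:
  (0, 51/2) → C = 1428
  (263/17, 39/17) → C = 6129/17
  (20, 1) → C = 356
  (26, 1/7) → C = 398
The feasible region is unbounded (it extends along (0, 1)), but C strictly increases along every unbounded feasible direction, so there is no improving ray and the minimum is attained at a vertex.

At the optimal vertex, 2x1 + 7x2 = 47 and x1 + 7x2 = 27.
Solving simultaneously gives x1 = 20, x2 = 1.

x1 = 20, x2 = 1, minimum C = 356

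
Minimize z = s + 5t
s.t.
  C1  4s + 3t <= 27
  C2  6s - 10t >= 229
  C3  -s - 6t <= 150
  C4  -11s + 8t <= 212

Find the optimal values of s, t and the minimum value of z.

s = -63/23, t = -1129/46, minimum z = -5771/46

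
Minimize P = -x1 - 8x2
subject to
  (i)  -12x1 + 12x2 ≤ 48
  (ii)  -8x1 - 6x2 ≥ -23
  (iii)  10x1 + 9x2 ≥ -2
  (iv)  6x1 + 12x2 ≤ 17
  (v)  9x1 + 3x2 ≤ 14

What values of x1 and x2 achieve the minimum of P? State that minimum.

x1 = -31/18, x2 = 41/18, minimum P = -33/2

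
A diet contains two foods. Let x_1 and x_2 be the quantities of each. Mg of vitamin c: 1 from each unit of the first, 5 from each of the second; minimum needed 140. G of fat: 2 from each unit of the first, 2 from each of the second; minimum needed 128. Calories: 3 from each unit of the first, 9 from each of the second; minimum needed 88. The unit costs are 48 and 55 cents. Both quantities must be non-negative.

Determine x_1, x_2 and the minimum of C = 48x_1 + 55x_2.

x_1 = 45, x_2 = 19, minimum C = 3205

Extreme points and C = 48x_1 + 55x_2:
  (0, 64) → C = 3520
  (140, 0) → C = 6720
  (45, 19) → C = 3205
The feasible region is unbounded (it extends along (0, 1), (1, 0)), but C strictly increases along every unbounded feasible direction, so there is no improving ray and the minimum is attained at a vertex.

At the optimal vertex, x_1 + 5x_2 = 140 and 2x_1 + 2x_2 = 128.
Solving simultaneously gives x_1 = 45, x_2 = 19.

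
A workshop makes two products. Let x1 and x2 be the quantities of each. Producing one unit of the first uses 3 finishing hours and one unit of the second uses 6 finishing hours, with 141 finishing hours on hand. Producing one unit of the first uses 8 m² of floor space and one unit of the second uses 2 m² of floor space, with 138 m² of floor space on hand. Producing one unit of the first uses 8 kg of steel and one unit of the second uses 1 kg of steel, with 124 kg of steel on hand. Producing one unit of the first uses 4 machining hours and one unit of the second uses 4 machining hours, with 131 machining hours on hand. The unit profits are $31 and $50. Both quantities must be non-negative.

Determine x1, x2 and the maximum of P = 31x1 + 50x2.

The binding constraints are 3x1 + 6x2 = 141 and 8x1 + 2x2 = 138.
Solving simultaneously gives x1 = 13, x2 = 17.

x1 = 13, x2 = 17, maximum P = 1253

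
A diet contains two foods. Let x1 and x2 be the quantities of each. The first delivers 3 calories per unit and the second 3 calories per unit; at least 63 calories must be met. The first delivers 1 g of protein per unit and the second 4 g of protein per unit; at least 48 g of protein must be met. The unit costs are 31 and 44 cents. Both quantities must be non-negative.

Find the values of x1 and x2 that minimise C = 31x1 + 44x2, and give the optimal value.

Extreme points and C = 31x1 + 44x2:
  (0, 21) → C = 924
  (48, 0) → C = 1488
  (12, 9) → C = 768
The feasible region is unbounded (it extends along (0, 1), (1, 0)), but C strictly increases along every unbounded feasible direction, so there is no improving ray and the minimum is attained at a vertex.

The binding constraints are 3x1 + 3x2 = 63 and x1 + 4x2 = 48.
Solving simultaneously gives x1 = 12, x2 = 9.

x1 = 12, x2 = 9, minimum C = 768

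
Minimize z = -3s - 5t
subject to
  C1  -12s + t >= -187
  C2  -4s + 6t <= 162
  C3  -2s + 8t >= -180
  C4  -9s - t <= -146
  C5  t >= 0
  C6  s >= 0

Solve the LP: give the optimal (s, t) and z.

Corner points and z = -3s - 5t:
  (321/17, 673/17) → z = -4328/17
  (111/7, 23/7) → z = -64
  (357/29, 1021/29) → z = -6176/29

s = 321/17, t = 673/17, minimum z = -4328/17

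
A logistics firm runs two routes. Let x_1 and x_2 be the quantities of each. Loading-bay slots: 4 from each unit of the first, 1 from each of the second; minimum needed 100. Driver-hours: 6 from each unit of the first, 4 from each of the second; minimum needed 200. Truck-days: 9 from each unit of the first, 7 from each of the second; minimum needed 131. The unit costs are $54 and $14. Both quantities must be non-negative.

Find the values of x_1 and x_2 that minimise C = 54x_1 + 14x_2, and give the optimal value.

x_1 = 20, x_2 = 20, minimum C = 1360

Corner points and C = 54x_1 + 14x_2:
  (0, 100) → C = 1400
  (100/3, 0) → C = 1800
  (20, 20) → C = 1360
The feasible region is unbounded (it extends along (0, 1), (1, 0)), but C strictly increases along every unbounded feasible direction, so there is no improving ray and the minimum is attained at a vertex.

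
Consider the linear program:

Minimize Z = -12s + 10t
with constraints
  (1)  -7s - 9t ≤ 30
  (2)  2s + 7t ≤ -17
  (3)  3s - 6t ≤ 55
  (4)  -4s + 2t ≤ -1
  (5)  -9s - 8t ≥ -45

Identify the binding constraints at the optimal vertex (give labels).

Feasible corners and Z = -12s + 10t:
  (105/23, -475/69) → Z = -8530/69
  (-51/50, -127/50) → Z = -329/25
  (283/33, -161/33) → Z = -5006/33
  (-27/32, -35/16) → Z = -47/4

The minimum is at (283/33, -161/33). Substituting into each constraint, equality holds for (2) and (3); the remaining constraints have slack.

(2) and (3)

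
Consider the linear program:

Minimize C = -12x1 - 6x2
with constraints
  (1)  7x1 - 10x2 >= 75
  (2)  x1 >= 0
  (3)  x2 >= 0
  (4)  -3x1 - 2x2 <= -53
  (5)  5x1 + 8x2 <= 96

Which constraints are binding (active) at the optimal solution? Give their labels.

(3) and (5)

Extreme points and C = -12x1 - 6x2:
  (53/3, 0) → C = -212
  (96/5, 0) → C = -1152/5
  (116/7, 23/14) → C = -1461/7

The minimum is at (96/5, 0). Substituting into each constraint, equality holds for (3) and (5); the remaining constraints have slack.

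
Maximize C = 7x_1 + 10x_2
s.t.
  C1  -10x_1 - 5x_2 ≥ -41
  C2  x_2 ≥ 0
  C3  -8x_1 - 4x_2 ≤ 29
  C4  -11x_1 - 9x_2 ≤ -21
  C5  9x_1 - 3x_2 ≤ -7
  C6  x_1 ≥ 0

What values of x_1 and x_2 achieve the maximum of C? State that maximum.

x_1 = 0, x_2 = 41/5, maximum C = 82

Vertices and C = 7x_1 + 10x_2:
  (88/75, 439/75) → C = 5006/75
  (0, 41/5) → C = 82
  (0, 7/3) → C = 70/3

At the optimal vertex, -10x_1 - 5x_2 = -41 and x_1 = 0.
Solving simultaneously gives x_1 = 0, x_2 = 41/5.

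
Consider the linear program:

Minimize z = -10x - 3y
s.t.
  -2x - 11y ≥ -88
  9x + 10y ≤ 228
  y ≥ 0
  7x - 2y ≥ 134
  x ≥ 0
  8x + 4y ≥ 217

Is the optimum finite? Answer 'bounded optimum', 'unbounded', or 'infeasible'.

The boundaries -2x - 11y = -88 and 9x + 10y = 228 meet at (1628/79, 336/79), but that point violates 8x + 4y ≥ 217. Every candidate vertex is excluded by some other constraint, so the feasible region is empty.

infeasible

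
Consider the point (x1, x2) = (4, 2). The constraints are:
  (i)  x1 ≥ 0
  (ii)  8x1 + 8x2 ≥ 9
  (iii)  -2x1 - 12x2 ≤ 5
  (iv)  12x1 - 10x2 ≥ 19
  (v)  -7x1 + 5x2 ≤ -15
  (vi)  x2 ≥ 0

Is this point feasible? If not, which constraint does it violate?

(i): 4 ≥ 0 ✓
(ii): 48 ≥ 9 ✓
(iii): -32 ≤ 5 ✓
(iv): 28 ≥ 19 ✓
(v): -18 ≤ -15 ✓
(vi): 2 ≥ 0 ✓

feasible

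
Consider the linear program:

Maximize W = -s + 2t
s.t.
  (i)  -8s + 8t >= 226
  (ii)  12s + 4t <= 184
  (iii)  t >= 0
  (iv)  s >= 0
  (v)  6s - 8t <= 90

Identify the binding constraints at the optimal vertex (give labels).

Vertices and W = -s + 2t:
  (71/16, 523/16) → W = 975/16
  (0, 113/4) → W = 113/2
  (0, 46) → W = 92

The maximum is at (0, 46). Substituting into each constraint, equality holds for (ii) and (iv); the remaining constraints have slack.

(ii) and (iv)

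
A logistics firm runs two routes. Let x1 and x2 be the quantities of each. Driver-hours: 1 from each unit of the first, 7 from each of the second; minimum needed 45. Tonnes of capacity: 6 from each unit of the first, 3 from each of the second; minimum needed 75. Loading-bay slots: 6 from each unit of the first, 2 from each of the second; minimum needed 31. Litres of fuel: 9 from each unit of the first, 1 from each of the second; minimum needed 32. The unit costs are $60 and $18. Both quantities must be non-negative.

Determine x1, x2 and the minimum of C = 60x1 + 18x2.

Feasible corners and C = 60x1 + 18x2:
  (0, 32) → C = 576
  (45, 0) → C = 2700
  (10, 5) → C = 690
  (1, 23) → C = 474
The feasible region is unbounded (it extends along (0, 1), (1, 0)), but C strictly increases along every unbounded feasible direction, so there is no improving ray and the minimum is attained at a vertex.

At the optimal vertex, 6x1 + 3x2 = 75 and 9x1 + x2 = 32.
Solving simultaneously gives x1 = 1, x2 = 23.

x1 = 1, x2 = 23, minimum C = 474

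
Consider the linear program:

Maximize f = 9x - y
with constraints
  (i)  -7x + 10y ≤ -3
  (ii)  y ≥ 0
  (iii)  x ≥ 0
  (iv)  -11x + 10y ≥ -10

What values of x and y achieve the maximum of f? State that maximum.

Extreme points and f = 9x - y:
  (3/7, 0) → f = 27/7
  (7/4, 37/40) → f = 593/40
  (10/11, 0) → f = 90/11

x = 7/4, y = 37/40, maximum f = 593/40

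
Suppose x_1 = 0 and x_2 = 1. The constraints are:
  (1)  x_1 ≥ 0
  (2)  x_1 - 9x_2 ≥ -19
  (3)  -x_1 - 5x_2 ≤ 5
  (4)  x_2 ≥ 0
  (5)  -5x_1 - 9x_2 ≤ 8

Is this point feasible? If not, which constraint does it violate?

feasible

(1): 0 ≥ 0 ✓
(2): -9 ≥ -19 ✓
(3): -5 ≤ 5 ✓
(4): 1 ≥ 0 ✓
(5): -9 ≤ 8 ✓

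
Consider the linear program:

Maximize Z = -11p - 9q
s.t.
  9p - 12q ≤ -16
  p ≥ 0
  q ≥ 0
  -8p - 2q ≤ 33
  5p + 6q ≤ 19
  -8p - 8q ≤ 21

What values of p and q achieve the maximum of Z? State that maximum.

p = 0, q = 4/3, maximum Z = -12

Vertices and Z = -11p - 9q:
  (0, 4/3) → Z = -12
  (22/19, 251/114) → Z = -1237/38
  (0, 19/6) → Z = -57/2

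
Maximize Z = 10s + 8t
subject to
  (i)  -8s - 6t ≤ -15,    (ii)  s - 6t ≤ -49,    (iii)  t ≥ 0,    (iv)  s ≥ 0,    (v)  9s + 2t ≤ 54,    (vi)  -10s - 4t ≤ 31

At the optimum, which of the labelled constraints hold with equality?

Vertices and Z = 10s + 8t:
  (0, 49/6) → Z = 196/3
  (113/28, 495/56) → Z = 1555/14
  (0, 27) → Z = 216

The maximum is at (0, 27). Substituting into each constraint, equality holds for (iv) and (v); the remaining constraints have slack.

(iv) and (v)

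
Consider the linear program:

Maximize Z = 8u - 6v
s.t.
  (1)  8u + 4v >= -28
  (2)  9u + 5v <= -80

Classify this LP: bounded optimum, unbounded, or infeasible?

unbounded

From the feasible point (45, -97), moving in the direction (5, -9) keeps every constraint satisfied while Z increases without bound.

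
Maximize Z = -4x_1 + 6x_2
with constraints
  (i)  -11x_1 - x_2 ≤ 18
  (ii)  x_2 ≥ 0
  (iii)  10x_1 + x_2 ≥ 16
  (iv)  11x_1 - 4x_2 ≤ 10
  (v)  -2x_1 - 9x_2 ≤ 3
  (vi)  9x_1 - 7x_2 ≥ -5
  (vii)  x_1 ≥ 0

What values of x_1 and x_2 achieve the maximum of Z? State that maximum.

x_1 = 90/41, x_2 = 145/41, maximum Z = 510/41

Corner points and Z = -4x_1 + 6x_2:
  (74/51, 76/51) → Z = 160/51
  (107/79, 194/79) → Z = 736/79
  (90/41, 145/41) → Z = 510/41

The optimum lies where 11x_1 - 4x_2 = 10 and 9x_1 - 7x_2 = -5.
Solving simultaneously gives x_1 = 90/41, x_2 = 145/41.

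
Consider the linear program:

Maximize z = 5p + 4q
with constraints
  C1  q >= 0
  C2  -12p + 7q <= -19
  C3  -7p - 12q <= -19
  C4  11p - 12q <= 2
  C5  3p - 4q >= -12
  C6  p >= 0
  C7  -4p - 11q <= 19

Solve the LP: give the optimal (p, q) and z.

p = 19, q = 69/4, maximum z = 164

Vertices and z = 5p + 4q:
  (214/67, 185/67) → z = 1810/67
  (160/27, 67/9) → z = 1604/27
  (19, 69/4) → z = 164

At the optimal vertex, 11p - 12q = 2 and 3p - 4q = -12.
Solving simultaneously gives p = 19, q = 69/4.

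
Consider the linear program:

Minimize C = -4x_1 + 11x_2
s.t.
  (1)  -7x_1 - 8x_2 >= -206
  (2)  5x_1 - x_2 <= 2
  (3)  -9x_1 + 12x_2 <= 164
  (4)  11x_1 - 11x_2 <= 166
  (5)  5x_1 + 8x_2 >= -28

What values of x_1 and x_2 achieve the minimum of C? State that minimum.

Corner points and C = -4x_1 + 11x_2:
  (188/51, 838/51) → C = 166
  (-4/15, -10/3) → C = -178/5
  (-412/33, 142/33) → C = 1070/11

At the optimal vertex, 5x_1 - x_2 = 2 and 5x_1 + 8x_2 = -28.
Solving simultaneously gives x_1 = -4/15, x_2 = -10/3.

x_1 = -4/15, x_2 = -10/3, minimum C = -178/5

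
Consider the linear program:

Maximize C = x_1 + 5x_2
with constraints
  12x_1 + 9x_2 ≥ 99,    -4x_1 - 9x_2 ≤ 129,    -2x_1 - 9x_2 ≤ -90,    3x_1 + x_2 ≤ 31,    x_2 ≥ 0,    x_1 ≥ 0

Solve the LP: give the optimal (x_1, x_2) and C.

x_1 = 0, x_2 = 31, maximum C = 155

At the optimal vertex, 3x_1 + x_2 = 31 and x_1 = 0.
Solving simultaneously gives x_1 = 0, x_2 = 31.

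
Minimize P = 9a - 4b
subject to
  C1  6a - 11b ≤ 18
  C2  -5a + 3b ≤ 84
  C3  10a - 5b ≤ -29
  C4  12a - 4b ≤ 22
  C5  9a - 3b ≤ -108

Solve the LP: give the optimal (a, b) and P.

Feasible corners and P = 9a - 4b:
  (-978/37, -594/37) → P = -6426/37
  (-46/3, -10) → P = -98
  (-6, 18) → P = -126

The binding constraints are 6a - 11b = 18 and -5a + 3b = 84.
Solving simultaneously gives a = -978/37, b = -594/37.

a = -978/37, b = -594/37, minimum P = -6426/37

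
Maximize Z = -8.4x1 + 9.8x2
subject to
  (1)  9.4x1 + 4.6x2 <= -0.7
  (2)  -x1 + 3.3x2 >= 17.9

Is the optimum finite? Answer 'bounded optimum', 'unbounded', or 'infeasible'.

unbounded

From the feasible point (-8465/3562, 8378/1781), moving in the direction (-3.3, -1) keeps every constraint satisfied while Z increases without bound.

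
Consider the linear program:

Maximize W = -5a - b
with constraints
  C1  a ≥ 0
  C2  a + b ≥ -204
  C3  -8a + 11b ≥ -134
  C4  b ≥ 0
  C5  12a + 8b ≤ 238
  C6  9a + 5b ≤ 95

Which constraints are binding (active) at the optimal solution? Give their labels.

Vertices and W = -5a - b:
  (0, 0) → W = 0
  (0, 19) → W = -19
  (95/9, 0) → W = -475/9

The maximum is at (0, 0). Substituting into each constraint, equality holds for C1 and C4; the remaining constraints have slack.

C1 and C4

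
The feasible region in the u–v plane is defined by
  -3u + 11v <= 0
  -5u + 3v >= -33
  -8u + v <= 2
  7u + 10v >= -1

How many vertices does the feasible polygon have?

The feasible vertices (each the meet of two boundaries and inside every other half-plane) are:
  (363/46, 99/46)
  (-11/107, -3/107)
  (327/71, -236/71)

3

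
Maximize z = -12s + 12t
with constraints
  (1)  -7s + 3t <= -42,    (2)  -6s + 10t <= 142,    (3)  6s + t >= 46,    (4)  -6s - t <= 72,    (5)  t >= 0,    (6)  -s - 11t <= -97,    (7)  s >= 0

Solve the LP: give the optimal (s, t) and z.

s = 423/26, t = 623/26, maximum z = 1200/13

Feasible corners and z = -12s + 12t:
  (423/26, 623/26) → z = 1200/13
  (753/80, 637/80) → z = -87/5
  (97, 0) → z = -1164
The feasible region is unbounded (it extends along (1, 0), (5, 3)), but z strictly decreases along every unbounded feasible direction, so there is no improving ray and the maximum is attained at a vertex.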